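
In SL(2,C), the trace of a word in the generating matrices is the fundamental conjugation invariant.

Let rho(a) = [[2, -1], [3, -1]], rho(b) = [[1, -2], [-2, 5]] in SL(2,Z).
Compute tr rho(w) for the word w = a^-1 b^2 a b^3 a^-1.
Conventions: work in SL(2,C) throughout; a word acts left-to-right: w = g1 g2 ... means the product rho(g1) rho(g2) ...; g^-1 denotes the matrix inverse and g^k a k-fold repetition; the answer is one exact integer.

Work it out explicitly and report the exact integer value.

rho(a^-1) = [[-1, 1], [-3, 2]]
... * rho(b) = [[1, -2], [-2, 5]]  ->  [[-3, 7], [-7, 16]]
... * rho(b) = [[1, -2], [-2, 5]]  ->  [[-17, 41], [-39, 94]]
... * rho(a) = [[2, -1], [3, -1]]  ->  [[89, -24], [204, -55]]
... * rho(b) = [[1, -2], [-2, 5]]  ->  [[137, -298], [314, -683]]
... * rho(b) = [[1, -2], [-2, 5]]  ->  [[733, -1764], [1680, -4043]]
... * rho(b) = [[1, -2], [-2, 5]]  ->  [[4261, -10286], [9766, -23575]]
... * rho(a^-1) = [[-1, 1], [-3, 2]]  ->  [[26597, -16311], [60959, -37384]]
tr = 26597 + -37384 = -10787

-10787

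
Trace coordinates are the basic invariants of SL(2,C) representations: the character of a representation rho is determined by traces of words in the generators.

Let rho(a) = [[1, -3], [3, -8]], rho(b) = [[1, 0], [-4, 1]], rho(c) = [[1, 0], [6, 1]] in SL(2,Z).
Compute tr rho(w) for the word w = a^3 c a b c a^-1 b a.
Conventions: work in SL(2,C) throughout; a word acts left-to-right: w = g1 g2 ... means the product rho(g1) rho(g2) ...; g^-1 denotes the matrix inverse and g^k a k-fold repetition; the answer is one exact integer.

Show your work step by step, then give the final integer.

600083

rho(a) = [[1, -3], [3, -8]]
... * rho(a) = [[1, -3], [3, -8]]  ->  [[-8, 21], [-21, 55]]
... * rho(a) = [[1, -3], [3, -8]]  ->  [[55, -144], [144, -377]]
... * rho(c) = [[1, 0], [6, 1]]  ->  [[-809, -144], [-2118, -377]]
... * rho(a) = [[1, -3], [3, -8]]  ->  [[-1241, 3579], [-3249, 9370]]
... * rho(b) = [[1, 0], [-4, 1]]  ->  [[-15557, 3579], [-40729, 9370]]
... * rho(c) = [[1, 0], [6, 1]]  ->  [[5917, 3579], [15491, 9370]]
... * rho(a^-1) = [[-8, 3], [-3, 1]]  ->  [[-58073, 21330], [-152038, 55843]]
... * rho(b) = [[1, 0], [-4, 1]]  ->  [[-143393, 21330], [-375410, 55843]]
... * rho(a) = [[1, -3], [3, -8]]  ->  [[-79403, 259539], [-207881, 679486]]
tr = -79403 + 679486 = 600083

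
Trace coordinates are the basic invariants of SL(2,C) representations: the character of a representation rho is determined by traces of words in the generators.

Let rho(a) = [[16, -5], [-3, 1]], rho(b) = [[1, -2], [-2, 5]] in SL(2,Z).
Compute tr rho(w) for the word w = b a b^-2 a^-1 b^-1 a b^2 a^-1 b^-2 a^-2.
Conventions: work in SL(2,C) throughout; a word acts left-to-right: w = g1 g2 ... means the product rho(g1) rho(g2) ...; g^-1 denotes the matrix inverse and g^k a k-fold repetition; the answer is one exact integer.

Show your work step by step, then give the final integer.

544790918275

rho(b) = [[1, -2], [-2, 5]]
... * rho(a) = [[16, -5], [-3, 1]]  ->  [[22, -7], [-47, 15]]
... * rho(b^-1) = [[5, 2], [2, 1]]  ->  [[96, 37], [-205, -79]]
... * rho(b^-1) = [[5, 2], [2, 1]]  ->  [[554, 229], [-1183, -489]]
... * rho(a^-1) = [[1, 5], [3, 16]]  ->  [[1241, 6434], [-2650, -13739]]
... * rho(b^-1) = [[5, 2], [2, 1]]  ->  [[19073, 8916], [-40728, -19039]]
... * rho(a) = [[16, -5], [-3, 1]]  ->  [[278420, -86449], [-594531, 184601]]
... * rho(b) = [[1, -2], [-2, 5]]  ->  [[451318, -989085], [-963733, 2112067]]
... * rho(b) = [[1, -2], [-2, 5]]  ->  [[2429488, -5848061], [-5187867, 12487801]]
... * rho(a^-1) = [[1, 5], [3, 16]]  ->  [[-15114695, -81421536], [32275536, 173865481]]
... * rho(b^-1) = [[5, 2], [2, 1]]  ->  [[-238416547, -111650926], [509108642, 238416553]]
... * rho(b^-1) = [[5, 2], [2, 1]]  ->  [[-1415384587, -588484020], [3022376316, 1256633837]]
... * rho(a^-1) = [[1, 5], [3, 16]]  ->  [[-3180836647, -16492667255], [6792277827, 35218022972]]
... * rho(a^-1) = [[1, 5], [3, 16]]  ->  [[-52658838412, -279786859315], [112446346743, 597449756687]]
tr = -52658838412 + 597449756687 = 544790918275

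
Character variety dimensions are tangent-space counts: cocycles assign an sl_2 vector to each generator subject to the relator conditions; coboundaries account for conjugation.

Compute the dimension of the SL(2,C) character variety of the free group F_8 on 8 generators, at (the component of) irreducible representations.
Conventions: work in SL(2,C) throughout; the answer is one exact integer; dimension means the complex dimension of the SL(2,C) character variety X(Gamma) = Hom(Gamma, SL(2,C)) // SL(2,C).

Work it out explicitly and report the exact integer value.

Gamma = F_8 has 8 generators and no relators.
A cocycle picks one sl_2 vector per generator freely, giving dim Z^1 = 3*8 = 24.
At an irreducible rho the centralizer of the image in sl_2 is 0, so the coboundary map sl_2 -> Z^1 is injective: dim B^1 = 3.
dim X = dim H^1 = dim Z^1 - dim B^1 = 24 - 3 = 21.

21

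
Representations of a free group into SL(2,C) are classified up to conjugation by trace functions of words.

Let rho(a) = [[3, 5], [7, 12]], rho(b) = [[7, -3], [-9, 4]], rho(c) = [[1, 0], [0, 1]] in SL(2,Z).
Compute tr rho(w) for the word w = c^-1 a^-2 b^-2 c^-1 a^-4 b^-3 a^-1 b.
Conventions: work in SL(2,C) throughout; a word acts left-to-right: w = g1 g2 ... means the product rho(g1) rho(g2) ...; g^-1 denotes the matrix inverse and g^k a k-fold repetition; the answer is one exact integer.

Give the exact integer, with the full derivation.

rho(c^-1) = [[1, 0], [0, 1]]
... * rho(a^-1) = [[12, -5], [-7, 3]]  ->  [[12, -5], [-7, 3]]
... * rho(a^-1) = [[12, -5], [-7, 3]]  ->  [[179, -75], [-105, 44]]
... * rho(b^-1) = [[4, 3], [9, 7]]  ->  [[41, 12], [-24, -7]]
... * rho(b^-1) = [[4, 3], [9, 7]]  ->  [[272, 207], [-159, -121]]
... * rho(c^-1) = [[1, 0], [0, 1]]  ->  [[272, 207], [-159, -121]]
... * rho(a^-1) = [[12, -5], [-7, 3]]  ->  [[1815, -739], [-1061, 432]]
... * rho(a^-1) = [[12, -5], [-7, 3]]  ->  [[26953, -11292], [-15756, 6601]]
... * rho(a^-1) = [[12, -5], [-7, 3]]  ->  [[402480, -168641], [-235279, 98583]]
... * rho(a^-1) = [[12, -5], [-7, 3]]  ->  [[6010247, -2518323], [-3513429, 1472144]]
... * rho(b^-1) = [[4, 3], [9, 7]]  ->  [[1376081, 402480], [-804420, -235279]]
... * rho(b^-1) = [[4, 3], [9, 7]]  ->  [[9126644, 6945603], [-5335191, -4060213]]
... * rho(b^-1) = [[4, 3], [9, 7]]  ->  [[99017003, 75999153], [-57882681, -44427064]]
... * rho(a^-1) = [[12, -5], [-7, 3]]  ->  [[656209965, -267087556], [-383602724, 156132213]]
... * rho(b) = [[7, -3], [-9, 4]]  ->  [[6997257759, -3036980119], [-4090408985, 1775337024]]
tr = 6997257759 + 1775337024 = 8772594783

8772594783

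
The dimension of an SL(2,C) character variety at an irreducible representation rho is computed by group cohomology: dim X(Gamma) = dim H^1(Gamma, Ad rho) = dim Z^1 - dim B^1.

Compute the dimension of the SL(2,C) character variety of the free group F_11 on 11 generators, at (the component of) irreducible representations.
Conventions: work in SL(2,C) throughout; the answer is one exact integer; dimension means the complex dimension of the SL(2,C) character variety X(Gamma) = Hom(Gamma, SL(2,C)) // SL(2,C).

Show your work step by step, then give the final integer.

30

The free group F_11: 11 generators, no relators.
Z^1(Gamma, Ad rho) = (sl_2)^11: a cocycle is a free choice of one sl_2 vector per generator, so dim Z^1 = 3*11 = 33.
Irreducibility makes the coboundary map sl_2 -> Z^1 injective (trivial centralizer), so dim B^1 = 3.
dim H^1 = 33 - 3 = 30, which is dim X.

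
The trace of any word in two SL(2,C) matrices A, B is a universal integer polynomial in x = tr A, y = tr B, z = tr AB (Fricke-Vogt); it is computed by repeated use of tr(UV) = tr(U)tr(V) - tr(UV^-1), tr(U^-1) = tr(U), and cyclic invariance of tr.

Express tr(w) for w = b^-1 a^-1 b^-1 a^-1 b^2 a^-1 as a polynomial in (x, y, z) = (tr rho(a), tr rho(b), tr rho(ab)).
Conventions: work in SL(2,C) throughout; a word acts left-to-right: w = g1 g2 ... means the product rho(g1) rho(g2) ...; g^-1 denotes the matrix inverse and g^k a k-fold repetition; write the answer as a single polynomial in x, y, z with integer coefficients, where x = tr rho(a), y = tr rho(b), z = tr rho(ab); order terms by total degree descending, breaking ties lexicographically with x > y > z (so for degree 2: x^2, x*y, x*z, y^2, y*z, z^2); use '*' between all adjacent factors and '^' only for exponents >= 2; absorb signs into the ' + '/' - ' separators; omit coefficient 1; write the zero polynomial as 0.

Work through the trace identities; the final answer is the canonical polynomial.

x*y^2*z^2 - y^3*z - y*z^3 - x*y^2 - x*z^2 + 4*y*z + x

reduce: tr(b^2) = tr(b)*tr(b) - tr(1) = y^2 - 2
so tr(b^2 a) = tr(b)*tr(a b) - tr(a) = y*z - x
so tr(b^2 a^-1) = tr(b^2)*tr(a) - tr(b^2 a) = x*y^2 - y*z - x
tr(a^-2 b^2) = tr(b^2 a^-1)*tr(a) - tr(b^2) = x^2*y^2 - x*y*z - x^2 - y^2 + 2
tr(a^-1 b^2 a^-2) = tr(a^-2 b^2)*tr(a) - tr(a^-2 b^2 a) = x^3*y^2 - x^2*y*z - x^3 - 2*x*y^2 + y*z + 3*x
reduce: tr(b^3) = tr(b)*tr(b^2) - tr(b) = y^3 - 3*y
so tr(b^3 a) = tr(b)*tr(a b^2) - tr(a b) = y^2*z - x*y - z
so tr(b^3 a^-1) = tr(b^3)*tr(a) - tr(b^3 a) = x*y^3 - y^2*z - 2*x*y + z
tr(b^2 a^-2 b) = tr(b^3 a^-1)*tr(a) - tr(b^3) = x^2*y^3 - x*y^2*z - 2*x^2*y - y^3 + x*z + 3*y
tr(a b a b) = tr(b a)*tr(b a) - tr(1) = z^2 - 2
reduce: tr(a b a) = tr(a)*tr(b a) - tr(b) = x*z - y
tr(b a b^2 a) = tr(b)*tr(a b a b) - tr(a b a) = y*z^2 - x*z - y
so tr(a^-1 b a b^2) = tr(b a b^2)*tr(a) - tr(b a b^2 a) = x*y^2*z - x^2*y - y*z^2 + y
so tr(b^2 a^-2 b a) = tr(a^-1 b a b^2)*tr(a) - tr(a^-1 b a b^2 a) = x^2*y^2*z - x^3*y - x*y*z^2 - y^2*z + 2*x*y + z
tr(a^-1 b^2 a^-2 b) = tr(b^2 a^-2 b)*tr(a) - tr(b^2 a^-2 b a) = x^3*y^3 - 2*x^2*y^2*z - x^3*y - x*y^3 + x*y*z^2 + x^2*z + y^2*z + x*y - z
tr(a^-1 b^-1 a^-1 b^2 a^-1) = tr(a^-1 b^2 a^-2)*tr(b) - tr(a^-1 b^2 a^-2 b) = x^2*y^2*z - x*y^3 - x*y*z^2 - x^2*z + 2*x*y + z
tr(b a^-1 b a) = tr(b a b)*tr(a) - tr(b a b a) = x*y*z - x^2 - z^2 + 2
tr(b a^-1 b a^-1) = tr(b a^-1 b)*tr(a) - tr(b a^-1 b a) = x^2*y^2 - 2*x*y*z + z^2 - 2
tr(b a^2 b) = tr(a)*tr(b^2 a) - tr(b^2) = x*y*z - x^2 - y^2 + 2
so tr(a b^3 a) = tr(b)*tr(b a^2 b) - tr(b a^2) = x*y^2*z - x^2*y - y^3 - x*z + 3*y
reduce: tr(a b^3 a b) = tr(b)*tr(b a b a b) - tr(b a b a) = y^2*z^2 - x*y*z - y^2 - z^2 + 2
tr(b a b^-1 a b^2) = tr(a b^3 a)*tr(b) - tr(a b^3 a b) = x*y^3*z - x^2*y^2 - y^4 - y^2*z^2 + 4*y^2 + z^2 - 2
tr(a b a^2 b) = tr(a)*tr(b a b a) - tr(b a b) = x*z^2 - y*z - x
tr(a b a^2) = tr(a)*tr(a b a) - tr(a b) = x^2*z - x*y - z
reduce: tr(a b^2 a b a) = tr(b)*tr(a b a^2 b) - tr(a b a^2) = x*y*z^2 - x^2*z - y^2*z + z
tr(a b a b a b) = tr(b a b a)*tr(b a) - tr(a b) = z^3 - 3*z
tr(a b^2 a b a b) = tr(b)*tr(a b a b a b) - tr(a b a b a) = y*z^3 - x*z^2 - 2*y*z + x
tr(b a b^-1 a b^2 a) = tr(a b^2 a b a)*tr(b) - tr(a b^2 a b a b) = x*y^2*z^2 - x^2*y*z - y^3*z - y*z^3 + x*z^2 + 3*y*z - x
so tr(b^-1 a b^2 a^-1 b a) = tr(b a b^-1 a b^2)*tr(a) - tr(b a b^-1 a b^2 a) = x^2*y^3*z - x^3*y^2 - x*y^4 - 2*x*y^2*z^2 + x^2*y*z + y^3*z + y*z^3 + 4*x*y^2 - 3*y*z - x
so tr(b^2 a^-1 b a^-1 b^-1 a) = tr(b^-1 a b^2 a^-1 b)*tr(a) - tr(b^-1 a b^2 a^-1 b a) = -x^2*y^3*z + x^3*y^2 + x*y^4 + 2*x*y^2*z^2 - x^2*y*z - y^3*z - y*z^3 - 3*x*y^2 + 3*y*z - x
tr(a^-1 b^-1 a^-1 b^2 a^-1 b) = tr(b^2 a^-1 b a^-1 b^-1)*tr(a) - tr(b^2 a^-1 b a^-1 b^-1 a) = x^2*y^3*z - x*y^4 - 2*x*y^2*z^2 - x^2*y*z + y^3*z + y*z^3 + 3*x*y^2 + x*z^2 - 3*y*z - x
tr(b^-1 a^-1 b^-1 a^-1 b^2 a^-1) = tr(a^-1 b^-1 a^-1 b^2 a^-1)*tr(b) - tr(a^-1 b^-1 a^-1 b^2 a^-1 b) = x*y^2*z^2 - y^3*z - y*z^3 - x*y^2 - x*z^2 + 4*y*z + x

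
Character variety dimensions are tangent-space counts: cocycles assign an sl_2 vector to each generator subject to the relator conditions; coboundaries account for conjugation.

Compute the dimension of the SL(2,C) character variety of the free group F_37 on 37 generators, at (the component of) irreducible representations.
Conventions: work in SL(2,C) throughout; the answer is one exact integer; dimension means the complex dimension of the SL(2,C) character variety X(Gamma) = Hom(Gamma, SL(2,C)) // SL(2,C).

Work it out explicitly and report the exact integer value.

Here Gamma is free of rank 37 — no relator constrains a cocycle.
So Z^1 = (sl_2)^37 in full: dim Z^1 = 111.
At an irreducible rho the centralizer of the image in sl_2 is 0, so the coboundary map sl_2 -> Z^1 is injective: dim B^1 = 3.
dim H^1 = 111 - 3 = 108, which is dim X.

108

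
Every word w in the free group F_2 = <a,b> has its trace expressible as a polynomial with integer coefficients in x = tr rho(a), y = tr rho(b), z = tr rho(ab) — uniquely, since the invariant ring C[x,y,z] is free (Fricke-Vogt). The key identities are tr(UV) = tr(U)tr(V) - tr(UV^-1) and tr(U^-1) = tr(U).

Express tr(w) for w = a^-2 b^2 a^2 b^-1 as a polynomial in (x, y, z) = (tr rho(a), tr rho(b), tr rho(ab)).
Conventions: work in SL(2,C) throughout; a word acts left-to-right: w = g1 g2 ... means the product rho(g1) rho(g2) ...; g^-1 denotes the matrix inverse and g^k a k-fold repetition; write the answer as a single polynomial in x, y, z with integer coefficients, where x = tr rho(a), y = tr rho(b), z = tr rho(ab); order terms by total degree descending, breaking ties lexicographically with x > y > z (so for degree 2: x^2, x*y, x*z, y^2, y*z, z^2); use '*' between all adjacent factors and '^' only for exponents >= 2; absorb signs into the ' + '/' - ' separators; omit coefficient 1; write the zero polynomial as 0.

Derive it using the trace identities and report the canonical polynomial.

-x^3*y^2*z + x^4*y + x^2*y^3 + x^2*y*z^2 - 4*x^2*y + y

tr(b^2 a) = tr(b) * tr(a b) - tr(a) = y*z - x
tr(b^2) = tr(b) * tr(b) - tr(1) = y^2 - 2
tr(b a^2 b) = tr(a) * tr(b^2 a) - tr(b^2) = x*y*z - x^2 - y^2 + 2
tr(b a^2) = tr(a) * tr(b a) - tr(b) = x*z - y
tr(b^2 a^2 b) = tr(b) * tr(b a^2 b) - tr(b a^2) = x*y^2*z - x^2*y - y^3 - x*z + 3*y
tr(a b a b) = tr(b a) * tr(b a) - tr(1)   [split at repeated b] = z^2 - 2
tr(b a b^2 a) = tr(b) * tr(a b a b) - tr(a b a) = y*z^2 - x*z - y
tr(b a b^2) = tr(b) * tr(b a b) - tr(b a) = y^2*z - x*y - z
tr(b^2 a^2 b a) = tr(a) * tr(b a b^2 a) - tr(b a b^2) = x*y*z^2 - x^2*z - y^2*z + z
tr(a^-1 b^2 a^2 b) = tr(b^2 a^2 b) * tr(a) - tr(b^2 a^2 b a) = x^2*y^2*z - x^3*y - x*y^3 - x*y*z^2 + y^2*z + 3*x*y - z
tr(b^2 a^2 b^-1 a^-1) = tr(a^-1 b^2 a^2) * tr(b) - tr(a^-1 b^2 a^2 b) = -x^2*y^2*z + x^3*y + x*y^3 + x*y*z^2 - 4*x*y + z
tr(a^-2 b^2 a^2 b^-1) = tr(b^2 a^2 b^-1 a^-1) * tr(a) - tr(b^2 a^2 b^-1) = -x^3*y^2*z + x^4*y + x^2*y^3 + x^2*y*z^2 - 4*x^2*y + y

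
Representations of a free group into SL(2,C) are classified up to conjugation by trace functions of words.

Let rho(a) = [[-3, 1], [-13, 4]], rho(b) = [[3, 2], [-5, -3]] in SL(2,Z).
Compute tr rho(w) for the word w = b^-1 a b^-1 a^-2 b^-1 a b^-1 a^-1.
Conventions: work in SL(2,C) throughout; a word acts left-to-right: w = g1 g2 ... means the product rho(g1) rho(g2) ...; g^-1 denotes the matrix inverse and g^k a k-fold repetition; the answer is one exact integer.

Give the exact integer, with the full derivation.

rho(b^-1) = [[-3, -2], [5, 3]]
... * rho(a) = [[-3, 1], [-13, 4]]  ->  [[35, -11], [-54, 17]]
... * rho(b^-1) = [[-3, -2], [5, 3]]  ->  [[-160, -103], [247, 159]]
... * rho(a^-1) = [[4, -1], [13, -3]]  ->  [[-1979, 469], [3055, -724]]
... * rho(a^-1) = [[4, -1], [13, -3]]  ->  [[-1819, 572], [2808, -883]]
... * rho(b^-1) = [[-3, -2], [5, 3]]  ->  [[8317, 5354], [-12839, -8265]]
... * rho(a) = [[-3, 1], [-13, 4]]  ->  [[-94553, 29733], [145962, -45899]]
... * rho(b^-1) = [[-3, -2], [5, 3]]  ->  [[432324, 278305], [-667381, -429621]]
... * rho(a^-1) = [[4, -1], [13, -3]]  ->  [[5347261, -1267239], [-8254597, 1956244]]
tr = 5347261 + 1956244 = 7303505

7303505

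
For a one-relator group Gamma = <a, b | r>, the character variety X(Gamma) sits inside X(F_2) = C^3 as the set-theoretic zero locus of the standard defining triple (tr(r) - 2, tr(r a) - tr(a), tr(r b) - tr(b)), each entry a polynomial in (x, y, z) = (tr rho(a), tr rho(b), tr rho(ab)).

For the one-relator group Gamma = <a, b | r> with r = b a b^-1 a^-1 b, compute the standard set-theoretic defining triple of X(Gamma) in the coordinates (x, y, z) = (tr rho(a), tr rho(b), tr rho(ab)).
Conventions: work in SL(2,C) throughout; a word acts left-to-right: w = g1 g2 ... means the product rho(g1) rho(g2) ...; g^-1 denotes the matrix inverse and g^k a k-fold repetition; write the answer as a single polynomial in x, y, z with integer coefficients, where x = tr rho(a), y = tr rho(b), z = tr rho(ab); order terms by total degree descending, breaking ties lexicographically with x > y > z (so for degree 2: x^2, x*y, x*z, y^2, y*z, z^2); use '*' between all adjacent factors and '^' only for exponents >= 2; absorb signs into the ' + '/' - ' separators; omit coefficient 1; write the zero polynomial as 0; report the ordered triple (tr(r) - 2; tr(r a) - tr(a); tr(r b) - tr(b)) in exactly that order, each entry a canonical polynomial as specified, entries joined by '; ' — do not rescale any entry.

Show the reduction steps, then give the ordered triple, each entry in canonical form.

tr(b^2) = tr(b) tr(b) - tr(1) = y^2 - 2
apply: tr(a b^2) = tr(b) tr(a b) - tr(a) = y*z - x
tr(b^2 a b) = tr(b) tr(a b^2) - tr(a b) = y^2*z - x*y - z
apply: tr(a b a b) = tr(a b) tr(a b) - tr(1)   [split at repeated a] = z^2 - 2
tr(a b a) = tr(a) tr(b a) - tr(b) = x*z - y
use: tr(b^2 a b a) = tr(b) tr(a b a b) - tr(a b a) = y*z^2 - x*z - y
use: tr(a^-1 b^2 a b) = tr(b^2 a b) tr(a) - tr(b^2 a b a) = x*y^2*z - x^2*y - y*z^2 + y
use: tr(b a b^-1 a^-1 b) = tr(a^-1 b^2 a) tr(b) - tr(a^-1 b^2 a b) = -x*y^2*z + x^2*y + y^3 + y*z^2 - 3*y
tr(a b a b a) = tr(a) tr(b a b a) - tr(b a b)   [square of a] = x*z^2 - y*z - x
tr(a b a b a b) = tr(a b) tr(a b a b) - tr(a^-1 b^-1)   [split at a repeated a] = z^3 - 3*z
tr(b a b a b^-1 a) = tr(a b a b a) tr(b) - tr(a b a b a b)   [inverse elimination on b] = x*y*z^2 - y^2*z - z^3 - x*y + 3*z
tr(b a b^-1 a^-1 b a) = tr(b a b a b^-1) tr(a) - tr(b a b a b^-1 a)   [inverse elimination on a] = -x*y*z^2 + x^2*z + y^2*z + z^3 - 3*z
use: tr(b^3) = tr(b) tr(b^2) - tr(b)   [square of b] = y^3 - 3*y
use: tr(b^3 a b) = tr(b) tr(a b^3) - tr(a b^2)   [square of b] = y^3*z - x*y^2 - 2*y*z + x
use: tr(b^3 a b a) = tr(b) tr(b a b a b) - tr(b a b a)   [square of b] = y^2*z^2 - x*y*z - y^2 - z^2 + 2
use: tr(a^-1 b^3 a b) = tr(b^3 a b) tr(a) - tr(b^3 a b a)   [inverse elimination on a] = x*y^3*z - x^2*y^2 - y^2*z^2 - x*y*z + x^2 + y^2 + z^2 - 2
apply: tr(b a b^-1 a^-1 b^2) = tr(a^-1 b^3 a) tr(b) - tr(a^-1 b^3 a b)   [inverse elimination on b] = -x*y^3*z + x^2*y^2 + y^4 + y^2*z^2 + x*y*z - x^2 - 4*y^2 - z^2 + 2
assemble the triple (tr(r) - 2; tr(r a) - x; tr(r b) - y)

-x*y^2*z + x^2*y + y^3 + y*z^2 - 3*y - 2; -x*y*z^2 + x^2*z + y^2*z + z^3 - x - 3*z; -x*y^3*z + x^2*y^2 + y^4 + y^2*z^2 + x*y*z - x^2 - 4*y^2 - z^2 - y + 2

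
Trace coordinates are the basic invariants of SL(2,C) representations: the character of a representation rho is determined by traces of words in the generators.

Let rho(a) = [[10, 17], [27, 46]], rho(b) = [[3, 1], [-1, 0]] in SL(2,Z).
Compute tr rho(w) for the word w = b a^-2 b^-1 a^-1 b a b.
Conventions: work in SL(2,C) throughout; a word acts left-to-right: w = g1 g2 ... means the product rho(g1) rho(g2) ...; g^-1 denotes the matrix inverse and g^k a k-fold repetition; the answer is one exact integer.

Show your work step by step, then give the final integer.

13315262

rho(b) = [[3, 1], [-1, 0]]
... * rho(a^-1) = [[46, -17], [-27, 10]]  ->  [[111, -41], [-46, 17]]
... * rho(a^-1) = [[46, -17], [-27, 10]]  ->  [[6213, -2297], [-2575, 952]]
... * rho(b^-1) = [[0, -1], [1, 3]]  ->  [[-2297, -13104], [952, 5431]]
... * rho(a^-1) = [[46, -17], [-27, 10]]  ->  [[248146, -91991], [-102845, 38126]]
... * rho(b) = [[3, 1], [-1, 0]]  ->  [[836429, 248146], [-346661, -102845]]
... * rho(a) = [[10, 17], [27, 46]]  ->  [[15064232, 25634009], [-6243425, -10624107]]
... * rho(b) = [[3, 1], [-1, 0]]  ->  [[19558687, 15064232], [-8106168, -6243425]]
tr = 19558687 + -6243425 = 13315262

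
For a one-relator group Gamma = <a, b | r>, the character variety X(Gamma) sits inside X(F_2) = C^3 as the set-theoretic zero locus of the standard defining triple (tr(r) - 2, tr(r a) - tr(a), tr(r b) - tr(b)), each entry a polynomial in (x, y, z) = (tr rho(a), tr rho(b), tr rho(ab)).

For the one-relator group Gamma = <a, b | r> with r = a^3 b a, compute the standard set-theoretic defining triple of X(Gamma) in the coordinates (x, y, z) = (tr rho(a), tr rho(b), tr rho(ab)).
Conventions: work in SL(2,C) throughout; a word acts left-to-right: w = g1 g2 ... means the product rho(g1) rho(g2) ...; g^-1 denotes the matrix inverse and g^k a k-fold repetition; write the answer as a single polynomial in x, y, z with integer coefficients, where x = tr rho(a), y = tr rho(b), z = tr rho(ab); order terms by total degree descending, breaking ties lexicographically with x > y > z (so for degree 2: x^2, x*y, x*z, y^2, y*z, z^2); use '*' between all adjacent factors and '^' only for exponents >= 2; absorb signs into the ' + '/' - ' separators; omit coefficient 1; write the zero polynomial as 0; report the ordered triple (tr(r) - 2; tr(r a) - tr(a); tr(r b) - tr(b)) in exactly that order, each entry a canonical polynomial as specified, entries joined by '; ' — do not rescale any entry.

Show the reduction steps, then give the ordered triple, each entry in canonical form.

tr(a b a) = tr(a)*tr(b a) - tr(b)   [square of a] = x*z - y
tr(b a^3) = tr(a)*tr(a b a) - tr(a b)   [square of a] = x^2*z - x*y - z
apply: tr(a^3 b a) = tr(a)*tr(b a^3) - tr(b a^2)   [square of a] = x^3*z - x^2*y - 2*x*z + y
tr(a^3 b a^2) = tr(a)*tr(a^3 b a) - tr(a^3 b)  (reduce the a square) = x^4*z - x^3*y - 3*x^2*z + 2*x*y + z
apply: tr(b a b a) = tr(a b)*tr(a b) - tr(1) = z^2 - 2
tr(b a b) = tr(b)*tr(a b) - tr(a) = y*z - x
tr(b a b a^2) = tr(a)*tr(b a b a) - tr(b a b) = x*z^2 - y*z - x
apply: tr(a^3 b a b) = tr(a)*tr(b a b a^2) - tr(b a b a) = x^2*z^2 - x*y*z - x^2 - z^2 + 2
assemble the triple (tr(r) - 2; tr(r a) - x; tr(r b) - y)

x^3*z - x^2*y - 2*x*z + y - 2; x^4*z - x^3*y - 3*x^2*z + 2*x*y - x + z; x^2*z^2 - x*y*z - x^2 - z^2 - y + 2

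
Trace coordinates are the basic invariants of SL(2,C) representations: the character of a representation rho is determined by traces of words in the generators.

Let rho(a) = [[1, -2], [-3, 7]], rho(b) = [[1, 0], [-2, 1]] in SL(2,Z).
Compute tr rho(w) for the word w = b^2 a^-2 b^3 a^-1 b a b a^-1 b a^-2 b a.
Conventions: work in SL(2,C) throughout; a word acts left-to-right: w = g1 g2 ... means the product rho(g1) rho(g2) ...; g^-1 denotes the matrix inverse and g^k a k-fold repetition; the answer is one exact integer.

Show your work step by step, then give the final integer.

-499166

rho(b) = [[1, 0], [-2, 1]]
... * rho(b) = [[1, 0], [-2, 1]]  ->  [[1, 0], [-4, 1]]
... * rho(a^-1) = [[7, 2], [3, 1]]  ->  [[7, 2], [-25, -7]]
... * rho(a^-1) = [[7, 2], [3, 1]]  ->  [[55, 16], [-196, -57]]
... * rho(b) = [[1, 0], [-2, 1]]  ->  [[23, 16], [-82, -57]]
... * rho(b) = [[1, 0], [-2, 1]]  ->  [[-9, 16], [32, -57]]
... * rho(b) = [[1, 0], [-2, 1]]  ->  [[-41, 16], [146, -57]]
... * rho(a^-1) = [[7, 2], [3, 1]]  ->  [[-239, -66], [851, 235]]
... * rho(b) = [[1, 0], [-2, 1]]  ->  [[-107, -66], [381, 235]]
... * rho(a) = [[1, -2], [-3, 7]]  ->  [[91, -248], [-324, 883]]
... * rho(b) = [[1, 0], [-2, 1]]  ->  [[587, -248], [-2090, 883]]
... * rho(a^-1) = [[7, 2], [3, 1]]  ->  [[3365, 926], [-11981, -3297]]
... * rho(b) = [[1, 0], [-2, 1]]  ->  [[1513, 926], [-5387, -3297]]
... * rho(a^-1) = [[7, 2], [3, 1]]  ->  [[13369, 3952], [-47600, -14071]]
... * rho(a^-1) = [[7, 2], [3, 1]]  ->  [[105439, 30690], [-375413, -109271]]
... * rho(b) = [[1, 0], [-2, 1]]  ->  [[44059, 30690], [-156871, -109271]]
... * rho(a) = [[1, -2], [-3, 7]]  ->  [[-48011, 126712], [170942, -451155]]
tr = -48011 + -451155 = -499166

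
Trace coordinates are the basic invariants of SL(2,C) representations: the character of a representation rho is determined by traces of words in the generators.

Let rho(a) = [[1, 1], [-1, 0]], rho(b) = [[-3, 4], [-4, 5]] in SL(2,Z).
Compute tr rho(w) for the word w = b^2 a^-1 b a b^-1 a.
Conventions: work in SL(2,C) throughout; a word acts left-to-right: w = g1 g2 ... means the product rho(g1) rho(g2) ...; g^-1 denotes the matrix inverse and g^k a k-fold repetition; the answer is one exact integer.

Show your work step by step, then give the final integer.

rho(b) = [[-3, 4], [-4, 5]]
... * rho(b) = [[-3, 4], [-4, 5]]  ->  [[-7, 8], [-8, 9]]
... * rho(a^-1) = [[0, -1], [1, 1]]  ->  [[8, 15], [9, 17]]
... * rho(b) = [[-3, 4], [-4, 5]]  ->  [[-84, 107], [-95, 121]]
... * rho(a) = [[1, 1], [-1, 0]]  ->  [[-191, -84], [-216, -95]]
... * rho(b^-1) = [[5, -4], [4, -3]]  ->  [[-1291, 1016], [-1460, 1149]]
... * rho(a) = [[1, 1], [-1, 0]]  ->  [[-2307, -1291], [-2609, -1460]]
tr = -2307 + -1460 = -3767

-3767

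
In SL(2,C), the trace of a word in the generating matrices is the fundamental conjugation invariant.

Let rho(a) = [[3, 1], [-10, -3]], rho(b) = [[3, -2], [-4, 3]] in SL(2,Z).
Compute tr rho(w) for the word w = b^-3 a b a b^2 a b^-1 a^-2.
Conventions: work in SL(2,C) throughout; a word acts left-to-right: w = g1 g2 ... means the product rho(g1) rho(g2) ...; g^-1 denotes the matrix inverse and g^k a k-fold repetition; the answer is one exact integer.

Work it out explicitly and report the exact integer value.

5640176

rho(b^-1) = [[3, 2], [4, 3]]
... * rho(b^-1) = [[3, 2], [4, 3]]  ->  [[17, 12], [24, 17]]
... * rho(b^-1) = [[3, 2], [4, 3]]  ->  [[99, 70], [140, 99]]
... * rho(a) = [[3, 1], [-10, -3]]  ->  [[-403, -111], [-570, -157]]
... * rho(b) = [[3, -2], [-4, 3]]  ->  [[-765, 473], [-1082, 669]]
... * rho(a) = [[3, 1], [-10, -3]]  ->  [[-7025, -2184], [-9936, -3089]]
... * rho(b) = [[3, -2], [-4, 3]]  ->  [[-12339, 7498], [-17452, 10605]]
... * rho(b) = [[3, -2], [-4, 3]]  ->  [[-67009, 47172], [-94776, 66719]]
... * rho(a) = [[3, 1], [-10, -3]]  ->  [[-672747, -208525], [-951518, -294933]]
... * rho(b^-1) = [[3, 2], [4, 3]]  ->  [[-2852341, -1971069], [-4034286, -2787835]]
... * rho(a^-1) = [[-3, -1], [10, 3]]  ->  [[-11153667, -3060866], [-15775492, -4329219]]
... * rho(a^-1) = [[-3, -1], [10, 3]]  ->  [[2852341, 1971069], [4034286, 2787835]]
tr = 2852341 + 2787835 = 5640176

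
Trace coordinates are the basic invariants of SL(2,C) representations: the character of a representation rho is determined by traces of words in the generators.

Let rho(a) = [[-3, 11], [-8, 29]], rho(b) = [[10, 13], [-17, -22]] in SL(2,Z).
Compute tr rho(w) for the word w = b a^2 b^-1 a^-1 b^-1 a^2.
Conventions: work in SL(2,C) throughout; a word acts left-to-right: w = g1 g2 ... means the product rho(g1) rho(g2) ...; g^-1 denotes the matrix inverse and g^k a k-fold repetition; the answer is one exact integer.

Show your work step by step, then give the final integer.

402772155113

rho(b) = [[10, 13], [-17, -22]]
... * rho(a) = [[-3, 11], [-8, 29]]  ->  [[-134, 487], [227, -825]]
... * rho(a) = [[-3, 11], [-8, 29]]  ->  [[-3494, 12649], [5919, -21428]]
... * rho(b^-1) = [[-22, -13], [17, 10]]  ->  [[291901, 171912], [-494494, -291227]]
... * rho(a^-1) = [[29, -11], [8, -3]]  ->  [[9840425, -3726647], [-16670142, 6313115]]
... * rho(b^-1) = [[-22, -13], [17, 10]]  ->  [[-279842349, -165191995], [474066079, 279842996]]
... * rho(a) = [[-3, 11], [-8, 29]]  ->  [[2161063007, -7868833694], [-3660942205, 13330173753]]
... * rho(a) = [[-3, 11], [-8, 29]]  ->  [[56467480531, -204424484049], [-95658563409, 346304674582]]
tr = 56467480531 + 346304674582 = 402772155113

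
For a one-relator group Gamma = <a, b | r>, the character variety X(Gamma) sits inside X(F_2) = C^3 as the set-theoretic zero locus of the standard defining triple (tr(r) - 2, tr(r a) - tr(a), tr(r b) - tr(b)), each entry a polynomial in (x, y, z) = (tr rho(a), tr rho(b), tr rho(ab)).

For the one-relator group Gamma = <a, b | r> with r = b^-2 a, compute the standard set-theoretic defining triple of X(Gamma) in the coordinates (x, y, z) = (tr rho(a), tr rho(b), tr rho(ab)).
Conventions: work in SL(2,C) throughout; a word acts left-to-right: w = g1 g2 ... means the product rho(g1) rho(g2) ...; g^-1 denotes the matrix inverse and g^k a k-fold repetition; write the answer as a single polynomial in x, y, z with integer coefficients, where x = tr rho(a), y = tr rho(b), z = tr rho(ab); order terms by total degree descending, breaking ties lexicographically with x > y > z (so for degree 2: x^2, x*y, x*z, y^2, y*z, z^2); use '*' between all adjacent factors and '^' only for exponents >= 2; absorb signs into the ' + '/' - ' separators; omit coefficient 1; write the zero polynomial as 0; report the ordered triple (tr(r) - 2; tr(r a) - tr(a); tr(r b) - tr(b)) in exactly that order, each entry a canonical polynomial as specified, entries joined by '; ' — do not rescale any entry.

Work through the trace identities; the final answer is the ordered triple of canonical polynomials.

x*y^2 - y*z - x - 2; x^2*y^2 - x*y*z - x^2 - y^2 - x + 2; x*y - y - z

trace(a b^-1) = trace(a) * trace(b) - trace(a b)   [inverse elimination on b] = x*y - z
trace(b^-2 a) = trace(a b^-1) * trace(b) - trace(a)   [inverse elimination on b] = x*y^2 - y*z - x
next, trace(a^2) = trace(a) * trace(a) - trace(1)  (reduce the a square) = x^2 - 2
and trace(a^2 b) = trace(a) * trace(b a) - trace(b)  (reduce the a square) = x*z - y
and trace(b^-1 a^2) = trace(a^2) * trace(b) - trace(a^2 b)  (eliminate b^-1) = x^2*y - x*z - y
trace(b^-2 a^2) = trace(b^-1 a^2) * trace(b) - trace(b^-1 a^2 b)  (eliminate b^-1) = x^2*y^2 - x*y*z - x^2 - y^2 + 2
assemble the triple (trace(r) - 2; trace(r a) - x; trace(r b) - y)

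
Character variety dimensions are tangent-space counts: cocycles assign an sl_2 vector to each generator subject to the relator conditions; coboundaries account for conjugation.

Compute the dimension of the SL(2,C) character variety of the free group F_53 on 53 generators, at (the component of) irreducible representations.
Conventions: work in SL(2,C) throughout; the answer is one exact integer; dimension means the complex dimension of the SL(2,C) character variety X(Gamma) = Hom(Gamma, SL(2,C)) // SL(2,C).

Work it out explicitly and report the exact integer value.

156

The free group F_53: 53 generators, no relators.
A cocycle picks one sl_2 vector per generator freely, giving dim Z^1 = 3*53 = 159.
dim B^1 = 3: the coboundary map is injective because an irreducible image has centralizer 0 in sl_2.
Therefore dim X = 159 - 3 = 156.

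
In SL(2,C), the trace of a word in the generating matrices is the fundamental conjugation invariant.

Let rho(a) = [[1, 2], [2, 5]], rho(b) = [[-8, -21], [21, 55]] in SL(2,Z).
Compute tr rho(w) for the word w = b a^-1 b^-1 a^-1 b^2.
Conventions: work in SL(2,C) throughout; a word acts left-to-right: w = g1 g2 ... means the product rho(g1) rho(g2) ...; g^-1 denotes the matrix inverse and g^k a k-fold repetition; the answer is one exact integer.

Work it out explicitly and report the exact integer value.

3896899

rho(b) = [[-8, -21], [21, 55]]
... * rho(a^-1) = [[5, -2], [-2, 1]]  ->  [[2, -5], [-5, 13]]
... * rho(b^-1) = [[55, 21], [-21, -8]]  ->  [[215, 82], [-548, -209]]
... * rho(a^-1) = [[5, -2], [-2, 1]]  ->  [[911, -348], [-2322, 887]]
... * rho(b) = [[-8, -21], [21, 55]]  ->  [[-14596, -38271], [37203, 97547]]
... * rho(b) = [[-8, -21], [21, 55]]  ->  [[-686923, -1798389], [1750863, 4583822]]
tr = -686923 + 4583822 = 3896899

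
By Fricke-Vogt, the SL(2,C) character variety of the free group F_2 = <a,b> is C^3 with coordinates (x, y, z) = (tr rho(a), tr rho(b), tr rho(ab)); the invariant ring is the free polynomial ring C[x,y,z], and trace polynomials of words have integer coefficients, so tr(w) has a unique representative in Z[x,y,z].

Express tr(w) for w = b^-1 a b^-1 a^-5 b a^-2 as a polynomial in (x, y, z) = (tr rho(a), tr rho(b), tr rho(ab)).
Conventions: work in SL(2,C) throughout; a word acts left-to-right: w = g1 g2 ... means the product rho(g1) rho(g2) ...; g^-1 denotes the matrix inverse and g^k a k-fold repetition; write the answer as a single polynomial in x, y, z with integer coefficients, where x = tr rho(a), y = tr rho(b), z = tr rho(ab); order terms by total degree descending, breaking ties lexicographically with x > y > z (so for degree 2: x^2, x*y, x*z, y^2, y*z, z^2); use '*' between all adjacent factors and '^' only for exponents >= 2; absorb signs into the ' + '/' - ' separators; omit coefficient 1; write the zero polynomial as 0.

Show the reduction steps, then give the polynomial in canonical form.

and tr(a^-1) = tr(a) = x
tr(a^-2) = tr(a^-1) * tr(a) - tr(1)  (eliminate a^-1) = x^2 - 2
tr(b^2) = tr(b) * tr(b) - tr(1)  (reduce the b square) = y^2 - 2
tr(b a b) = tr(b) * tr(a b) - tr(a)  (reduce the b square) = y*z - x
tr(b^2 a b) = tr(b) * tr(b a b) - tr(b a)  (reduce the b square) = y^2*z - x*y - z
and tr(a b a b) = tr(a b) * tr(a b) - tr(1)  (split on a) = z^2 - 2
next, tr(a b a) = tr(a) * tr(b a) - tr(b)  (reduce the a square) = x*z - y
tr(b^2 a b a) = tr(b) * tr(a b a b) - tr(a b a)  (reduce the b square) = y*z^2 - x*z - y
tr(a^-1 b^2 a b) = tr(b^2 a b) * tr(a) - tr(b^2 a b a)  (eliminate a^-1) = x*y^2*z - x^2*y - y*z^2 + y
tr(b a b^-1 a^-1 b) = tr(a^-1 b^2 a) * tr(b) - tr(a^-1 b^2 a b)  (eliminate b^-1) = -x*y^2*z + x^2*y + y^3 + y*z^2 - 3*y
tr(b a b a b a) = tr(b a) * tr(b a b a) - tr(b^-1 a^-1)  (split on b) = z^3 - 3*z
and tr(a^-1 b a b a b) = tr(b a b a b) * tr(a) - tr(b a b a b a)  (eliminate a^-1) = x*y*z^2 - x^2*z - z^3 - x*y + 3*z
next, tr(b a b^-1 a^-1 b a) = tr(a^-1 b a b a) * tr(b) - tr(a^-1 b a b a b)  (eliminate b^-1) = -x*y*z^2 + x^2*z + y^2*z + z^3 - 3*z
next, tr(b a^-1 b a b^-1 a^-1) = tr(b a b^-1 a^-1 b) * tr(a) - tr(b a b^-1 a^-1 b a)  (eliminate a^-1) = -x^2*y^2*z + x^3*y + x*y^3 + 2*x*y*z^2 - x^2*z - y^2*z - z^3 - 3*x*y + 3*z
and tr(a b^-1 a^-2 b a^-1 b) = tr(b a^-1 b a b^-1 a^-1) * tr(a) - tr(b a^-1 b a b^-1)  (eliminate a^-1) = -x^3*y^2*z + x^4*y + x^2*y^3 + 2*x^2*y*z^2 - x^3*z - x*y^2*z - x*z^3 - 3*x^2*y + 3*x*z - y
tr(b^-1 a b^-1 a^-2 b a^-1) = tr(a b^-1 a^-2 b a^-1) * tr(b) - tr(a b^-1 a^-2 b a^-1 b)  (eliminate b^-1) = x^3*y^2*z - x^4*y - x^2*y^3 - 2*x^2*y*z^2 + x^3*z + x*y^2*z + x*z^3 + 4*x^2*y - 3*x*z - y
tr(a^-1 b a^-2 b^-1 a b^-1 a^-1) = tr(b^-1 a b^-1 a^-2 b a^-1) * tr(a) - tr(b^-1 a b^-1 a^-2 b)  (eliminate a^-1) = x^4*y^2*z - x^5*y - x^3*y^3 - 2*x^3*y*z^2 + x^4*z + x^2*y^2*z + x^2*z^3 + 4*x^3*y - 3*x^2*z - x*y - z
and tr(a b^2 a) = tr(a) * tr(b^2 a) - tr(b^2)  (reduce the a square) = x*y*z - x^2 - y^2 + 2
tr(b a b^-1 a b) = tr(a b^2 a) * tr(b) - tr(a b^2 a b)  (eliminate b^-1) = x*y^2*z - x^2*y - y^3 - y*z^2 + x*z + 3*y
tr(a b a b a) = tr(a) * tr(b a b a) - tr(b a b)  (reduce the a square) = x*z^2 - y*z - x
next, tr(b a b^-1 a b a) = tr(a b a b a) * tr(b) - tr(a b a b a b)  (eliminate b^-1) = x*y*z^2 - y^2*z - z^3 - x*y + 3*z
and tr(a^-1 b a b^-1 a b) = tr(b a b^-1 a b) * tr(a) - tr(b a b^-1 a b a)  (eliminate a^-1) = x^2*y^2*z - x^3*y - x*y^3 - 2*x*y*z^2 + x^2*z + y^2*z + z^3 + 4*x*y - 3*z
next, tr(b^-1 a b^-1 a^-1 b a) = tr(a^-1 b a b^-1 a) * tr(b) - tr(a^-1 b a b^-1 a b)  (eliminate b^-1) = -x^2*y^2*z + x^3*y + x*y^3 + 2*x*y*z^2 - x^2*z - y^2*z - z^3 - 3*x*y + 3*z
and tr(b^-1 a b^-1 a^-1 b a^-1) = tr(b^-1 a b^-1 a^-1 b) * tr(a) - tr(b^-1 a b^-1 a^-1 b a)  (eliminate a^-1) = x^2*y^2*z - x^3*y - x*y^3 - 2*x*y*z^2 + x^2*z + y^2*z + z^3 + 4*x*y - 3*z
and tr(a^-1 b a^-2 b^-1 a b^-1) = tr(b^-1 a b^-1 a^-1 b a^-1) * tr(a) - tr(b^-1 a b^-1 a^-1 b)  (eliminate a^-1) = x^3*y^2*z - x^4*y - x^2*y^3 - 2*x^2*y*z^2 + x^3*z + x*y^2*z + x*z^3 + 4*x^2*y - 3*x*z - y
tr(a^-1 b a^-2 b^-1 a b^-1 a^-2) = tr(a^-1 b a^-2 b^-1 a b^-1 a^-1) * tr(a) - tr(a^-1 b a^-2 b^-1 a b^-1)  (eliminate a^-1) = x^5*y^2*z - x^6*y - x^4*y^3 - 2*x^4*y*z^2 + x^5*z + x^3*z^3 + 5*x^4*y + x^2*y^3 + 2*x^2*y*z^2 - 4*x^3*z - x*y^2*z - x*z^3 - 5*x^2*y + 2*x*z + y
tr(a^-4 b a^-2 b^-1 a b^-1) = tr(a^-1 b a^-2 b^-1 a b^-1 a^-2) * tr(a) - tr(a^-1 b a^-2 b^-1 a b^-1 a^-1)  (eliminate a^-1) = x^6*y^2*z - x^7*y - x^5*y^3 - 2*x^5*y*z^2 + x^6*z - x^4*y^2*z + x^4*z^3 + 6*x^5*y + 2*x^3*y^3 + 4*x^3*y*z^2 - 5*x^4*z - 2*x^2*y^2*z - 2*x^2*z^3 - 9*x^3*y + 5*x^2*z + 2*x*y + z
next, tr(b^-1 a b^-1 a^-5 b a^-2) = tr(a^-4 b a^-2 b^-1 a b^-1) * tr(a) - tr(a^-4 b a^-2 b^-1 a b^-1 a)  (eliminate a^-1) = x^7*y^2*z - x^8*y - x^6*y^3 - 2*x^6*y*z^2 + x^7*z - 2*x^5*y^2*z + x^5*z^3 + 7*x^6*y + 3*x^4*y^3 + 6*x^4*y*z^2 - 6*x^5*z - 2*x^3*y^2*z - 3*x^3*z^3 - 14*x^4*y - x^2*y^3 - 2*x^2*y*z^2 + 9*x^3*z + x*y^2*z + x*z^3 + 7*x^2*y - x*z - y

x^7*y^2*z - x^8*y - x^6*y^3 - 2*x^6*y*z^2 + x^7*z - 2*x^5*y^2*z + x^5*z^3 + 7*x^6*y + 3*x^4*y^3 + 6*x^4*y*z^2 - 6*x^5*z - 2*x^3*y^2*z - 3*x^3*z^3 - 14*x^4*y - x^2*y^3 - 2*x^2*y*z^2 + 9*x^3*z + x*y^2*z + x*z^3 + 7*x^2*y - x*z - y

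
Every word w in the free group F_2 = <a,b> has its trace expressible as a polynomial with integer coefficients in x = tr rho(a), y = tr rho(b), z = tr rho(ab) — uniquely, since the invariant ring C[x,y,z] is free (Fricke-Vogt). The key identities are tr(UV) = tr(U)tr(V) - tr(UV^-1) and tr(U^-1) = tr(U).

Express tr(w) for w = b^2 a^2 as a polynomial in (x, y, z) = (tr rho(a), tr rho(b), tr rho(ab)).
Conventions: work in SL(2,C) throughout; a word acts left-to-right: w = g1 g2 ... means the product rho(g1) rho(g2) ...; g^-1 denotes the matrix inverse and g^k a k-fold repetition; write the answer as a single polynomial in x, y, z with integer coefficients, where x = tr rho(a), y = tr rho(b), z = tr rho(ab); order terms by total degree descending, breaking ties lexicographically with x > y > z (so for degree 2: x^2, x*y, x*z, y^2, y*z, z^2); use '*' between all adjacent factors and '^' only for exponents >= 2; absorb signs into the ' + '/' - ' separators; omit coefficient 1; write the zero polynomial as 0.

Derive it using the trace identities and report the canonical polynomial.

and trace(a^2 b) = trace(a) * trace(b a) - trace(b) = x*z - y
next, trace(a^2) = trace(a) * trace(a) - trace(1) = x^2 - 2
trace(b^2 a^2) = trace(b) * trace(a^2 b) - trace(a^2) = x*y*z - x^2 - y^2 + 2

x*y*z - x^2 - y^2 + 2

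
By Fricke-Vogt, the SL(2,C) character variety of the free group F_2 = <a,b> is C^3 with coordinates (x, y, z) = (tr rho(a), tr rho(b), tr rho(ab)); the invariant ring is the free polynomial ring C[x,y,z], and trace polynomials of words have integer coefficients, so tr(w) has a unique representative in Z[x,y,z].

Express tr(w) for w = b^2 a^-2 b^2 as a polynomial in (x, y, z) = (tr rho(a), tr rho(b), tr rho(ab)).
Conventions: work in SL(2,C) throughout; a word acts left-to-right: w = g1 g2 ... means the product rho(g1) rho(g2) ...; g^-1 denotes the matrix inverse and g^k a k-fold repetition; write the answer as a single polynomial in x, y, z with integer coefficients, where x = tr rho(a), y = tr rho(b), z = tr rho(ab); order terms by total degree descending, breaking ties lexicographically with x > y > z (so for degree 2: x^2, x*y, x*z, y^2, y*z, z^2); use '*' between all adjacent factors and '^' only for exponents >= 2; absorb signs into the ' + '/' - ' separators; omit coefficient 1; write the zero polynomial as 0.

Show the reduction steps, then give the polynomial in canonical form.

reduce: tr(b^2) = tr(b)*tr(b) - tr(1)  (reduce the b square) = y^2 - 2
tr(b^3) = tr(b)*tr(b^2) - tr(b)  (reduce the b square) = y^3 - 3*y
so tr(b^4) = tr(b)*tr(b^3) - tr(b^2)  (reduce the b square) = y^4 - 4*y^2 + 2
so tr(a b^2) = tr(b)*tr(a b) - tr(a)  (reduce the b square) = y*z - x
tr(a b^3) = tr(b)*tr(a b^2) - tr(a b)  (reduce the b square) = y^2*z - x*y - z
tr(b^4 a) = tr(b)*tr(a b^3) - tr(a b^2)  (reduce the b square) = y^3*z - x*y^2 - 2*y*z + x
tr(b^4 a^-1) = tr(b^4)*tr(a) - tr(b^4 a)  (eliminate a^-1) = x*y^4 - y^3*z - 3*x*y^2 + 2*y*z + x
so tr(b^2 a^-2 b^2) = tr(b^4 a^-1)*tr(a) - tr(b^4)  (eliminate a^-1) = x^2*y^4 - x*y^3*z - 3*x^2*y^2 - y^4 + 2*x*y*z + x^2 + 4*y^2 - 2

x^2*y^4 - x*y^3*z - 3*x^2*y^2 - y^4 + 2*x*y*z + x^2 + 4*y^2 - 2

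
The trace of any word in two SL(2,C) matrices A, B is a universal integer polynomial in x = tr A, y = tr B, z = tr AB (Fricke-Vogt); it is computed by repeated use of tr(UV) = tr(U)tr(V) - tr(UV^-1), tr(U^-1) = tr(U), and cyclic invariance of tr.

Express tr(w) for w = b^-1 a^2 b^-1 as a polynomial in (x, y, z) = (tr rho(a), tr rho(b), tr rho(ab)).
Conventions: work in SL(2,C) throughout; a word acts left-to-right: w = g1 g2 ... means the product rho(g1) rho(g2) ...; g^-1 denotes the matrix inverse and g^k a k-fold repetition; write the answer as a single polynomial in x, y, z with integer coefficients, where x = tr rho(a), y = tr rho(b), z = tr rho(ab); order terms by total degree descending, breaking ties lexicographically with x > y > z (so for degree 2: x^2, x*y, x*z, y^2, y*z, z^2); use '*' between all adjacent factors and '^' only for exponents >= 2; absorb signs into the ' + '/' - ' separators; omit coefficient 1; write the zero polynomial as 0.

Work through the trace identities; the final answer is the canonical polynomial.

tr(a^2) = tr(a)*tr(a) - tr(1)  (reduce the a square) = x^2 - 2
tr(a^2 b) = tr(a)*tr(b a) - tr(b)  (reduce the a square) = x*z - y
tr(b^-1 a^2) = tr(a^2)*tr(b) - tr(a^2 b)  (eliminate b^-1) = x^2*y - x*z - y
tr(b^-1 a^2 b^-1) = tr(b^-1 a^2)*tr(b) - tr(b^-1 a^2 b)  (eliminate b^-1) = x^2*y^2 - x*y*z - x^2 - y^2 + 2

x^2*y^2 - x*y*z - x^2 - y^2 + 2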